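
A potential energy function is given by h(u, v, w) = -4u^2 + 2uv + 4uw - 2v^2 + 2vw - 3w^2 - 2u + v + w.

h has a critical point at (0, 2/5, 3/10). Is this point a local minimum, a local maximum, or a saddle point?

The Hessian is constant: H = [[-8, 2, 4], [2, -4, 2], [4, 2, -6]].
Leading principal minors: Δ₁ = -8, Δ₂ = 28, Δ₃ = -40.
The minors alternate sign starting negative (−, +, −), so H is negative definite: a local maximum.

local maximum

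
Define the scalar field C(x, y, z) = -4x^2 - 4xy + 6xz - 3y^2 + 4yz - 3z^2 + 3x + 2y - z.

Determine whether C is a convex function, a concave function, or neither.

C is quadratic, so its Hessian is the constant matrix H = [[-8, -4, 6], [-4, -6, 4], [6, 4, -6]].
Leading principal minors: -8, 32, -40.
Signs alternate −, +, − ⇒ H ≺ 0 ⇒ concave.

concave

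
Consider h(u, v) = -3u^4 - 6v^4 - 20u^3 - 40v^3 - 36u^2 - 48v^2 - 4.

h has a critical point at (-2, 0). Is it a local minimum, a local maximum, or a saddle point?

The mixed partial ∂²h/∂u∂v is 0, so the Hessian at any point is diag(h_uu, h_vv) = diag(-12(3u^2 + 10u + 6), -24(3v^2 + 10v + 4)).
At (-2, 0): H = diag(24, -96).
The eigenvalues have opposite signs, so H is indefinite: a saddle point.

saddle point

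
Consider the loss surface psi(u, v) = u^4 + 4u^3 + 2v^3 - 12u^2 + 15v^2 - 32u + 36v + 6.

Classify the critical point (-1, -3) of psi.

The mixed partial ∂²psi/∂u∂v is 0, so the Hessian at any point is diag(psi_uu, psi_vv) = diag(12(u^2 + 2u - 2), 6(2v + 5)).
At (-1, -3): H = diag(-36, -6).
Both eigenvalues are negative, so H is negative definite: a local maximum.

local maximum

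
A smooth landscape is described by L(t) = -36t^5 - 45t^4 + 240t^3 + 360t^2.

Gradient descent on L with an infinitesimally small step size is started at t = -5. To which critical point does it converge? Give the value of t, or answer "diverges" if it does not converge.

L'(t) = -180t(t - 2)(t + 1)(t + 2), so L'(-5) = -75600.
Gradient descent moves in the -L' direction, i.e. t is increasing.
The nearest critical point in that direction is t = -2, where L'' = 1440 > 0 (a local minimum). The iterate converges there.

-2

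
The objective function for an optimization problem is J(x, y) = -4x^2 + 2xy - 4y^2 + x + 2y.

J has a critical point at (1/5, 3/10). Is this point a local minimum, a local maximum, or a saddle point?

The Hessian of J is constant: H = [[-8, 2], [2, -8]].
det(H) = (-8)·(-8) − 2² = 60.
det(H) > 0 and tr(H) = -16 < 0, so H is negative definite and the point is a local maximum.

local maximum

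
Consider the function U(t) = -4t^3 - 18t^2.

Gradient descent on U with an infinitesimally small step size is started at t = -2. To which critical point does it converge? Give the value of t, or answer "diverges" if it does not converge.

-3

U'(t) = -12t(t + 3), so U'(-2) = 24.
Gradient descent moves in the -U' direction, i.e. t is decreasing.
The nearest critical point in that direction is t = -3, where U'' = 36 > 0 (a local minimum). The iterate converges there.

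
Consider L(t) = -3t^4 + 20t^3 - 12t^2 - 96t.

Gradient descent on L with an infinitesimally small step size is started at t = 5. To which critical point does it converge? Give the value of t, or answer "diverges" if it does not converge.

diverges

L'(t) = -12(t - 4)(t - 2)(t + 1), so L'(5) = -216.
Gradient descent moves in the -L' direction, i.e. t is increasing.
There is no critical point above t=5, and L' keeps the same sign, so the iterate runs off to +∞.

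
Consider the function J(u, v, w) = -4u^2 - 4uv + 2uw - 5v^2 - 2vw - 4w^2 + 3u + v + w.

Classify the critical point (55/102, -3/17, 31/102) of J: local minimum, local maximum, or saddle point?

local maximum

The Hessian is constant: H = [[-8, -4, 2], [-4, -10, -2], [2, -2, -8]].
Leading principal minors: Δ₁ = -8, Δ₂ = 64, Δ₃ = -408.
The minors alternate sign starting negative (−, +, −), so H is negative definite: a local maximum.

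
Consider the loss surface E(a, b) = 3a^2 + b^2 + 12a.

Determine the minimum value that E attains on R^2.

-12

E(a,b) separates as P(a) + Q(b), so its minimum is min P + min Q.
P'(a) = 6a + 12 vanishes at a ∈ {-2}; Q'(b) = 2b vanishes at b ∈ {0}.
Local minima of P (where P''>0): P(-2)=-12. Local minima of Q: Q(0)=0.
So the global minimum of E is P(-2) + Q(0) = -12 + 0 = -12, attained at (-2, 0).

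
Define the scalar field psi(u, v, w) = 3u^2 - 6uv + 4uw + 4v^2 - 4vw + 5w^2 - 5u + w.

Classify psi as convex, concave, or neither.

psi is quadratic, so its Hessian is the constant matrix H = [[6, -6, 4], [-6, 8, -4], [4, -4, 10]].
Leading principal minors: 6, 12, 88.
All positive ⇒ H ≻ 0 ⇒ convex.

convex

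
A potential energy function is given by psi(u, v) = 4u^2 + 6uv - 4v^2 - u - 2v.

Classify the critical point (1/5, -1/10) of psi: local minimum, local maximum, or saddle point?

saddle point

The Hessian of psi is constant: H = [[8, 6], [6, -8]].
det(H) = 8·(-8) − 6² = -100.
Since det(H) < 0, H is indefinite and the critical point is a saddle point.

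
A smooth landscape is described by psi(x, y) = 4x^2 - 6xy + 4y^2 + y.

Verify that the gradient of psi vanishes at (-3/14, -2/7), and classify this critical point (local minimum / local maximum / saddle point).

local minimum

∇psi = (8x - 6y, -6x + 8y + 1); substituting (-3/14, -2/7) gives ∇psi = (0, 0), so (-3/14, -2/7) is indeed a critical point.
The Hessian of psi is constant: H = [[8, -6], [-6, 8]].
det(H) = 8·8 − (-6)² = 28.
det(H) > 0 and tr(H) = 16 > 0, so H is positive definite and the point is a local minimum.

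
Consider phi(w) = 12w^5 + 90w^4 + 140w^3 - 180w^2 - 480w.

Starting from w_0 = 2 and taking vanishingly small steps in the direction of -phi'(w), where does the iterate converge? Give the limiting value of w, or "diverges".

phi'(w) = 60(w - 1)(w + 1)(w + 2)(w + 4), so phi'(2) = 4320.
Gradient descent moves in the -phi' direction, i.e. w is decreasing.
The nearest critical point in that direction is w = 1, where phi'' = 1800 > 0 (a local minimum). The iterate converges there.

1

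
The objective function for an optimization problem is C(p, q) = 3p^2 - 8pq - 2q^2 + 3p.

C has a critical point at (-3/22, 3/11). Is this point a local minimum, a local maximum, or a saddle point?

The Hessian of C is constant: H = [[6, -8], [-8, -4]].
det(H) = 6·(-4) − (-8)² = -88.
Since det(H) < 0, H is indefinite and the critical point is a saddle point.

saddle point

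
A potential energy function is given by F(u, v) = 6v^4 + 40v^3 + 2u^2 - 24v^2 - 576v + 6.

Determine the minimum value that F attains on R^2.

F(u,v) separates as P(u) + Q(v) + 6, so its minimum is min P + min Q + 6.
P'(u) = 4u vanishes at u ∈ {0}; Q'(v) = 24(v - 2)(v + 3)(v + 4) vanishes at v ∈ {-4, -3, 2}.
Local minima of P (where P''>0): P(0)=0. Local minima of Q: Q(-4)=896, Q(2)=-832.
So the global minimum of F is P(0) + Q(2) + 6 = 0 − 832 + 6 = -826, attained at (0, 2).

-826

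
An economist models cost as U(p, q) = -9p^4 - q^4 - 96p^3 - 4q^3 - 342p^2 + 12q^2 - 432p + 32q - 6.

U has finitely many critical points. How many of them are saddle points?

U separates as a function of p plus a function of q, so ∇U=0 decouples.
∂U/∂p = -36(p + 1)(p + 3)(p + 4) = 0 at p ∈ {-4, -3, -1}; ∂U/∂q = -4(q - 2)(q + 1)(q + 4) = 0 at q ∈ {-4, -1, 2}.
The Hessian is diagonal: diag(U_pp, U_qq). Second derivatives: U_pp(-4)=-108, U_pp(-3)=72, U_pp(-1)=-216; U_qq(-4)=-72, U_qq(-1)=36, U_qq(2)=-72.
Saddle points occur where the two diagonal entries have opposite signs: (-4, -1), (-3, -4), (-3, 2), (-1, -1). Count: 4.

4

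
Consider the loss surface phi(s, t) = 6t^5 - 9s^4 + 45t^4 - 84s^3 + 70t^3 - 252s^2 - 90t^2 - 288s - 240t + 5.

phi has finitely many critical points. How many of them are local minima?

phi separates as a function of s plus a function of t, so ∇phi=0 decouples.
∂phi/∂s = -36(s + 1)(s + 2)(s + 4) = 0 at s ∈ {-4, -2, -1}; ∂phi/∂t = 30(t - 1)(t + 1)(t + 2)(t + 4) = 0 at t ∈ {-4, -2, -1, 1}.
The Hessian is diagonal: diag(phi_ss, phi_tt). Second derivatives: phi_ss(-4)=-216, phi_ss(-2)=72, phi_ss(-1)=-108; phi_tt(-4)=-900, phi_tt(-2)=180, phi_tt(-1)=-180, phi_tt(1)=900.
Local minima occur where both diagonal entries positive: (-2, -2), (-2, 1). Count: 2.

2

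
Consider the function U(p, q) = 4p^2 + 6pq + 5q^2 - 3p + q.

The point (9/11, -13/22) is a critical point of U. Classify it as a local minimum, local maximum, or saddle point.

The Hessian of U is constant: H = [[8, 6], [6, 10]].
det(H) = 8·10 − 6² = 44.
det(H) > 0 and tr(H) = 18 > 0, so H is positive definite and the point is a local minimum.

local minimum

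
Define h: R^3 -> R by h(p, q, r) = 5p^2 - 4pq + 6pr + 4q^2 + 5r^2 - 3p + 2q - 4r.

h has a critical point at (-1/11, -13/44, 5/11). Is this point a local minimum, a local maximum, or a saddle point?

local minimum

The Hessian is constant: H = [[10, -4, 6], [-4, 8, 0], [6, 0, 10]].
Leading principal minors: Δ₁ = 10, Δ₂ = 64, Δ₃ = 352.
All leading minors are positive, so H is positive definite: a local minimum.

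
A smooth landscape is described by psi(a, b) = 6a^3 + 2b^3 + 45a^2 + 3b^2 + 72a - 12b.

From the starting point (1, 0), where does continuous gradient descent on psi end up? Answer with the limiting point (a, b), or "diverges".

(-1, 1)

psi is separable, so gradient descent decouples: a follows -∂psi/∂a, b follows -∂psi/∂b.
∂psi/∂a = 18(a + 1)(a + 4); at a=1 this is 180, so a decreases.
∂psi/∂b = 6(b - 1)(b + 2); at b=0 this is -12, so b increases.
a converges to its nearest critical value -1 (a local min of the a-part); b converges to 1. The iterate converges to (-1, 1).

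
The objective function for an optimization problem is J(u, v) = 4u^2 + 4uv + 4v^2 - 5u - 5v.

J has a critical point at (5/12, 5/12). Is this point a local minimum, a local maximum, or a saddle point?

The Hessian of J is constant: H = [[8, 4], [4, 8]].
det(H) = 8·8 − 4² = 48.
det(H) > 0 and tr(H) = 16 > 0, so H is positive definite and the point is a local minimum.

local minimum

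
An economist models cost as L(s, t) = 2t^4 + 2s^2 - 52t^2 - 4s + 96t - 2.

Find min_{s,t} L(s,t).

-708

L(s,t) separates as P(s) + Q(t) − 2, so its minimum is min P + min Q − 2.
P'(s) = 4s - 4 vanishes at s ∈ {1}; Q'(t) = 8(t - 3)(t - 1)(t + 4) vanishes at t ∈ {-4, 1, 3}.
Local minima of P (where P''>0): P(1)=-2. Local minima of Q: Q(-4)=-704, Q(3)=-18.
So the global minimum of L is P(1) + Q(-4) − 2 = -2 − 704 − 2 = -708, attained at (1, -4).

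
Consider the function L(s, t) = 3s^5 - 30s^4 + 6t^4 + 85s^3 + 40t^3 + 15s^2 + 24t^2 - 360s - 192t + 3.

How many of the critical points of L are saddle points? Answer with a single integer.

L separates as a function of s plus a function of t, so ∇L=0 decouples.
∂L/∂s = 15(s - 4)(s - 3)(s - 2)(s + 1) = 0 at s ∈ {-1, 2, 3, 4}; ∂L/∂t = 24(t - 1)(t + 2)(t + 4) = 0 at t ∈ {-4, -2, 1}.
The Hessian is diagonal: diag(L_ss, L_tt). Second derivatives: L_ss(-1)=-900, L_ss(2)=90, L_ss(3)=-60, L_ss(4)=150; L_tt(-4)=240, L_tt(-2)=-144, L_tt(1)=360.
Saddle points occur where the two diagonal entries have opposite signs: (-1, -4), (-1, 1), (2, -2), (3, -4), (3, 1), (4, -2). Count: 6.

6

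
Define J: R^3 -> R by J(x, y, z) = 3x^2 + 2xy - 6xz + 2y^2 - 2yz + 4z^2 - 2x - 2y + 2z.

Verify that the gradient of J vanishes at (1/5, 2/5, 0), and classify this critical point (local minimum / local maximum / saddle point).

local minimum

∇J = (6x + 2y - 6z - 2, 2x + 4y - 2z - 2, -6x - 2y + 8z + 2); substituting (1/5, 2/5, 0) gives ∇J = (0, 0, 0), so (1/5, 2/5, 0) is indeed a critical point.
The Hessian is constant: H = [[6, 2, -6], [2, 4, -2], [-6, -2, 8]].
Leading principal minors: Δ₁ = 6, Δ₂ = 20, Δ₃ = 40.
All leading minors are positive, so H is positive definite: a local minimum.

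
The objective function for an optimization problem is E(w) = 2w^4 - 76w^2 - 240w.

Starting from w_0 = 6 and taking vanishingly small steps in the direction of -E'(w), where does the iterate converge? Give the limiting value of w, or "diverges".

E'(w) = 8(w - 5)(w + 2)(w + 3), so E'(6) = 576.
Gradient descent moves in the -E' direction, i.e. w is decreasing.
The nearest critical point in that direction is w = 5, where E'' = 448 > 0 (a local minimum). The iterate converges there.

5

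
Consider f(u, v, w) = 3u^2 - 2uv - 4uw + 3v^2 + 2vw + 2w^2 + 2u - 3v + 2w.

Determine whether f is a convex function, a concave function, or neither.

f is quadratic, so its Hessian is the constant matrix H = [[6, -2, -4], [-2, 6, 2], [-4, 2, 4]].
Leading principal minors: 6, 32, 40.
All positive ⇒ H ≻ 0 ⇒ convex.

convex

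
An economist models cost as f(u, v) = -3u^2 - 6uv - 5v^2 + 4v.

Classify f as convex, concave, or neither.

f is quadratic, so its Hessian is the constant matrix H = [[-6, -6], [-6, -10]].
det(H) = 24, tr(H) = -16.
det(H) > 0 and tr(H) < 0, so H is negative definite everywhere: concave.

concave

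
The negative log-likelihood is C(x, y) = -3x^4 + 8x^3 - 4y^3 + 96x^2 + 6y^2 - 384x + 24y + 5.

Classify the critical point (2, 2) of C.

The mixed partial ∂²C/∂x∂y is 0, so the Hessian at any point is diag(C_xx, C_yy) = diag(12(-3x^2 + 4x + 16), 12(-2y + 1)).
At (2, 2): H = diag(144, -36).
The eigenvalues have opposite signs, so H is indefinite: a saddle point.

saddle point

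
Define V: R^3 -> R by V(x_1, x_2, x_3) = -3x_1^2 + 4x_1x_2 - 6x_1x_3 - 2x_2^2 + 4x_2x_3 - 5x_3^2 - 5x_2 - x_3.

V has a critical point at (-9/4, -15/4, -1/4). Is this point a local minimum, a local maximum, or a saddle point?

local maximum

The Hessian is constant: H = [[-6, 4, -6], [4, -4, 4], [-6, 4, -10]].
Leading principal minors: Δ₁ = -6, Δ₂ = 8, Δ₃ = -32.
The minors alternate sign starting negative (−, +, −), so H is negative definite: a local maximum.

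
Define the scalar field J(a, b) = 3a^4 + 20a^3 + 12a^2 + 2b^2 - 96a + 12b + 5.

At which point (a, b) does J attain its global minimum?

(1, -3)

J(a,b) separates as P(a) + Q(b) + 5, so its minimum is min P + min Q + 5.
P'(a) = 12(a - 1)(a + 2)(a + 4) vanishes at a ∈ {-4, -2, 1}; Q'(b) = 4b + 12 vanishes at b ∈ {-3}.
Local minima of P (where P''>0): P(-4)=64, P(1)=-61. Local minima of Q: Q(-3)=-18.
So the global minimum of J is P(1) + Q(-3) + 5 = -61 − 18 + 5 = -74, attained at (1, -3).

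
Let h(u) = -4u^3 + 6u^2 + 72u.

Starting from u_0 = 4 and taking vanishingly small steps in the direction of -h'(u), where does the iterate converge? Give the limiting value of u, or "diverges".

h'(u) = -12(u - 3)(u + 2), so h'(4) = -72.
Gradient descent moves in the -h' direction, i.e. u is increasing.
There is no critical point above u=4, and h' keeps the same sign, so the iterate runs off to +∞.

diverges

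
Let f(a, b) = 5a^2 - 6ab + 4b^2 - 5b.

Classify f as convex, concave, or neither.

f is quadratic, so its Hessian is the constant matrix H = [[10, -6], [-6, 8]].
det(H) = 44, tr(H) = 18.
det(H) > 0 and tr(H) > 0, so H is positive definite everywhere: convex.

convex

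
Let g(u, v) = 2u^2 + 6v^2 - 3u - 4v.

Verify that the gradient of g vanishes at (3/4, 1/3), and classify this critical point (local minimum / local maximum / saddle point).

local minimum

∇g = (4u - 3, 12v - 4); substituting (3/4, 1/3) gives ∇g = (0, 0), so (3/4, 1/3) is indeed a critical point.
The Hessian of g is constant: H = [[4, 0], [0, 12]].
det(H) = 4·12 − 0² = 48.
det(H) > 0 and tr(H) = 16 > 0, so H is positive definite and the point is a local minimum.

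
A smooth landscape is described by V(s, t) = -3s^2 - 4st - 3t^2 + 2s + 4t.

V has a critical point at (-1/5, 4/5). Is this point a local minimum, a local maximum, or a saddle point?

The Hessian of V is constant: H = [[-6, -4], [-4, -6]].
det(H) = (-6)·(-6) − (-4)² = 20.
det(H) > 0 and tr(H) = -12 < 0, so H is negative definite and the point is a local maximum.

local maximum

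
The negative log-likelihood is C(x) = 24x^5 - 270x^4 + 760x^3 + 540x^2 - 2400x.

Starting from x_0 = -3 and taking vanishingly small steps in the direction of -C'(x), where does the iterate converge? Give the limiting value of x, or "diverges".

C'(x) = 120(x - 5)(x - 4)(x - 1)(x + 1), so C'(-3) = 53760.
Gradient descent moves in the -C' direction, i.e. x is decreasing.
There is no critical point below x=-3, and C' keeps the same sign, so the iterate runs off to −∞.

diverges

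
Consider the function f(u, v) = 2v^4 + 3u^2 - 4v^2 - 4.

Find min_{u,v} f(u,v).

-6

f(u,v) separates as P(u) + Q(v) − 4, so its minimum is min P + min Q − 4.
P'(u) = 6u vanishes at u ∈ {0}; Q'(v) = 8v(v - 1)(v + 1) vanishes at v ∈ {-1, 0, 1}.
Local minima of P (where P''>0): P(0)=0. Local minima of Q: Q(-1)=-2, Q(1)=-2.
So the global minimum of f is P(0) + Q(-1) − 4 = 0 − 2 − 4 = -6, attained at (0, -1).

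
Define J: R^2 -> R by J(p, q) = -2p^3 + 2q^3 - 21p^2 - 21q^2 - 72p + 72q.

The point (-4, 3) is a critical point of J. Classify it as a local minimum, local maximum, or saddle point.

saddle point

The mixed partial ∂²J/∂p∂q is 0, so the Hessian at any point is diag(J_pp, J_qq) = diag(-6(2p + 7), 6(2q - 7)).
At (-4, 3): H = diag(6, -6).
The eigenvalues have opposite signs, so H is indefinite: a saddle point.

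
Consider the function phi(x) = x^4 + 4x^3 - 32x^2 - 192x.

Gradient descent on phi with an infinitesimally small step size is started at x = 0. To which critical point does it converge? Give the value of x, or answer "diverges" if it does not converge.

4

phi'(x) = 4(x - 4)(x + 3)(x + 4), so phi'(0) = -192.
Gradient descent moves in the -phi' direction, i.e. x is increasing.
The nearest critical point in that direction is x = 4, where phi'' = 224 > 0 (a local minimum). The iterate converges there.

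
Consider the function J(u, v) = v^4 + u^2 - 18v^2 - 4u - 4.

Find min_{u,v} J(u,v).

-89

J(u,v) separates as P(u) + Q(v) − 4, so its minimum is min P + min Q − 4.
P'(u) = 2u - 4 vanishes at u ∈ {2}; Q'(v) = 4v(v - 3)(v + 3) vanishes at v ∈ {-3, 0, 3}.
Local minima of P (where P''>0): P(2)=-4. Local minima of Q: Q(-3)=-81, Q(3)=-81.
So the global minimum of J is P(2) + Q(-3) − 4 = -4 − 81 − 4 = -89, attained at (2, -3).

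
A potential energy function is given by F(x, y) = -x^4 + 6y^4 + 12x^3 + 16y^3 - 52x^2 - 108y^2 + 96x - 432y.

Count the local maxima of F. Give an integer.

F separates as a function of x plus a function of y, so ∇F=0 decouples.
∂F/∂x = -4(x - 4)(x - 3)(x - 2) = 0 at x ∈ {2, 3, 4}; ∂F/∂y = 24(y - 3)(y + 2)(y + 3) = 0 at y ∈ {-3, -2, 3}.
The Hessian is diagonal: diag(F_xx, F_yy). Second derivatives: F_xx(2)=-8, F_xx(3)=4, F_xx(4)=-8; F_yy(-3)=144, F_yy(-2)=-120, F_yy(3)=720.
Local maxima occur where both diagonal entries negative: (2, -2), (4, -2). Count: 2.

2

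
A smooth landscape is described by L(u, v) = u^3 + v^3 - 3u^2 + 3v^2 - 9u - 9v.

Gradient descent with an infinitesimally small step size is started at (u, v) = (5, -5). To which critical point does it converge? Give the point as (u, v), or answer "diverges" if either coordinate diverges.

diverges

L is separable, so gradient descent decouples: u follows -∂L/∂u, v follows -∂L/∂v.
∂L/∂u = 3(u - 3)(u + 1); at u=5 this is 36, so u decreases.
∂L/∂v = 3(v - 1)(v + 3); at v=-5 this is 36, so v decreases.
The v-coordinate has no critical point in that direction and runs off to infinity.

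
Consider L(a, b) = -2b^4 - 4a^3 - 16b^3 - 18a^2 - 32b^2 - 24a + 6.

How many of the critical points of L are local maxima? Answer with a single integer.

L separates as a function of a plus a function of b, so ∇L=0 decouples.
∂L/∂a = -12(a + 1)(a + 2) = 0 at a ∈ {-2, -1}; ∂L/∂b = -8b(b + 2)(b + 4) = 0 at b ∈ {-4, -2, 0}.
The Hessian is diagonal: diag(L_aa, L_bb). Second derivatives: L_aa(-2)=12, L_aa(-1)=-12; L_bb(-4)=-64, L_bb(-2)=32, L_bb(0)=-64.
Local maxima occur where both diagonal entries negative: (-1, -4), (-1, 0). Count: 2.

2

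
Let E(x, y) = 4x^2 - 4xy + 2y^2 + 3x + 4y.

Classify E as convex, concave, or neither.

E is quadratic, so its Hessian is the constant matrix H = [[8, -4], [-4, 4]].
det(H) = 16, tr(H) = 12.
det(H) > 0 and tr(H) > 0, so H is positive definite everywhere: convex.

convex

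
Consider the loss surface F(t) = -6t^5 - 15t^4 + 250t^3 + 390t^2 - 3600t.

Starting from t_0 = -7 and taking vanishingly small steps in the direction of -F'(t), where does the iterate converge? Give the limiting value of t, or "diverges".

F'(t) = -30(t - 4)(t - 2)(t + 3)(t + 5), so F'(-7) = -23760.
Gradient descent moves in the -F' direction, i.e. t is increasing.
The nearest critical point in that direction is t = -5, where F'' = 3780 > 0 (a local minimum). The iterate converges there.

-5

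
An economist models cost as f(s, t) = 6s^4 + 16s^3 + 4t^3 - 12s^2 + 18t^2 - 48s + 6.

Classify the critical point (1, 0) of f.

local minimum

The mixed partial ∂²f/∂s∂t is 0, so the Hessian at any point is diag(f_ss, f_tt) = diag(24(3s^2 + 4s - 1), 12(2t + 3)).
At (1, 0): H = diag(144, 36).
Both eigenvalues are positive, so H is positive definite: a local minimum.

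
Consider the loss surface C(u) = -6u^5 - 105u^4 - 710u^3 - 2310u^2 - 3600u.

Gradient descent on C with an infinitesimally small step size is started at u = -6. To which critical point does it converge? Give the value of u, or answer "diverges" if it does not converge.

C'(u) = -30(u + 2)(u + 3)(u + 4)(u + 5), so C'(-6) = -720.
Gradient descent moves in the -C' direction, i.e. u is increasing.
The nearest critical point in that direction is u = -5, where C'' = 180 > 0 (a local minimum). The iterate converges there.

-5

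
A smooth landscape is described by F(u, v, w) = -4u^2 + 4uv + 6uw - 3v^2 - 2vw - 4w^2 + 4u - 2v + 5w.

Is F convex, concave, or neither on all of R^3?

concave

F is quadratic, so its Hessian is the constant matrix H = [[-8, 4, 6], [4, -6, -2], [6, -2, -8]].
Leading principal minors: -8, 32, -104.
Signs alternate −, +, − ⇒ H ≺ 0 ⇒ concave.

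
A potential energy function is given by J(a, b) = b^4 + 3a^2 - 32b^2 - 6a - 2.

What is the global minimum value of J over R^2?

-261

J(a,b) separates as P(a) + Q(b) − 2, so its minimum is min P + min Q − 2.
P'(a) = 6a - 6 vanishes at a ∈ {1}; Q'(b) = 4b(b - 4)(b + 4) vanishes at b ∈ {-4, 0, 4}.
Local minima of P (where P''>0): P(1)=-3. Local minima of Q: Q(-4)=-256, Q(4)=-256.
So the global minimum of J is P(1) + Q(-4) − 2 = -3 − 256 − 2 = -261, attained at (1, -4).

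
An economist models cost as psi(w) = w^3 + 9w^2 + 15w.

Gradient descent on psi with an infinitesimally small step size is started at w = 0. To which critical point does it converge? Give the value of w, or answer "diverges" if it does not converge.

psi'(w) = 3(w + 1)(w + 5), so psi'(0) = 15.
Gradient descent moves in the -psi' direction, i.e. w is decreasing.
The nearest critical point in that direction is w = -1, where psi'' = 12 > 0 (a local minimum). The iterate converges there.

-1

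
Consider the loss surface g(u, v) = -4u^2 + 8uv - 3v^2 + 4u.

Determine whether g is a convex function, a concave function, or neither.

g is quadratic, so its Hessian is the constant matrix H = [[-8, 8], [8, -6]].
det(H) = -16, tr(H) = -14.
det(H) < 0, so H is indefinite: neither convex nor concave.

neither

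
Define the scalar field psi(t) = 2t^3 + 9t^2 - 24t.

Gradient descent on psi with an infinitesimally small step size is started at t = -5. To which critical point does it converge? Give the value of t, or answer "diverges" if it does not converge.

psi'(t) = 6(t - 1)(t + 4), so psi'(-5) = 36.
Gradient descent moves in the -psi' direction, i.e. t is decreasing.
There is no critical point below t=-5, and psi' keeps the same sign, so the iterate runs off to −∞.

diverges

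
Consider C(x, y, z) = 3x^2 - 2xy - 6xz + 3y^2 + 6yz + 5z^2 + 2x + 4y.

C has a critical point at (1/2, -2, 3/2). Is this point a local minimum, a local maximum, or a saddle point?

local minimum

The Hessian is constant: H = [[6, -2, -6], [-2, 6, 6], [-6, 6, 10]].
Leading principal minors: Δ₁ = 6, Δ₂ = 32, Δ₃ = 32.
All leading minors are positive, so H is positive definite: a local minimum.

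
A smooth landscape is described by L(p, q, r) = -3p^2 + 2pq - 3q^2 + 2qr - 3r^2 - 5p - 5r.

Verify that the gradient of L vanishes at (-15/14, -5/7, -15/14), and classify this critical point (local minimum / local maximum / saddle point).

local maximum

∇L = (-6p + 2q - 5, 2p - 6q + 2r, 2q - 6r - 5); substituting (-15/14, -5/7, -15/14) gives ∇L = (0, 0, 0), so (-15/14, -5/7, -15/14) is indeed a critical point.
The Hessian is constant: H = [[-6, 2, 0], [2, -6, 2], [0, 2, -6]].
Leading principal minors: Δ₁ = -6, Δ₂ = 32, Δ₃ = -168.
The minors alternate sign starting negative (−, +, −), so H is negative definite: a local maximum.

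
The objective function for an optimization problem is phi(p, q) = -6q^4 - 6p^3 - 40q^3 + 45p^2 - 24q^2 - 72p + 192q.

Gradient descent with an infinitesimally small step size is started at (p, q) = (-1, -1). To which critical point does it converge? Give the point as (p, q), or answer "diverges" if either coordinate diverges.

(1, -2)

phi is separable, so gradient descent decouples: p follows -∂phi/∂p, q follows -∂phi/∂q.
∂phi/∂p = -18(p - 4)(p - 1); at p=-1 this is -180, so p increases.
∂phi/∂q = -24(q - 1)(q + 2)(q + 4); at q=-1 this is 144, so q decreases.
p converges to its nearest critical value 1 (a local min of the p-part); q converges to -2. The iterate converges to (1, -2).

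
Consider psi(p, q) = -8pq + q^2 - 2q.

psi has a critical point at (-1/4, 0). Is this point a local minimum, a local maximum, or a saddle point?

The Hessian of psi is constant: H = [[0, -8], [-8, 2]].
det(H) = 0·2 − (-8)² = -64.
Since det(H) < 0, H is indefinite and the critical point is a saddle point.

saddle point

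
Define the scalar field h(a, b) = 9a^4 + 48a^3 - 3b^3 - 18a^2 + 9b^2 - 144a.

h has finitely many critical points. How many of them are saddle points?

h separates as a function of a plus a function of b, so ∇h=0 decouples.
∂h/∂a = 36(a - 1)(a + 1)(a + 4) = 0 at a ∈ {-4, -1, 1}; ∂h/∂b = -9b(b - 2) = 0 at b ∈ {0, 2}.
The Hessian is diagonal: diag(h_aa, h_bb). Second derivatives: h_aa(-4)=540, h_aa(-1)=-216, h_aa(1)=360; h_bb(0)=18, h_bb(2)=-18.
Saddle points occur where the two diagonal entries have opposite signs: (-4, 2), (-1, 0), (1, 2). Count: 3.

3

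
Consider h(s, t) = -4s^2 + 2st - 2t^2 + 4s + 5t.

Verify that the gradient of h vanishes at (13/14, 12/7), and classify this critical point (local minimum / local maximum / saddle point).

local maximum

∇h = (-8s + 2t + 4, 2s - 4t + 5); substituting (13/14, 12/7) gives ∇h = (0, 0), so (13/14, 12/7) is indeed a critical point.
The Hessian of h is constant: H = [[-8, 2], [2, -4]].
det(H) = (-8)·(-4) − 2² = 28.
det(H) > 0 and tr(H) = -12 < 0, so H is negative definite and the point is a local maximum.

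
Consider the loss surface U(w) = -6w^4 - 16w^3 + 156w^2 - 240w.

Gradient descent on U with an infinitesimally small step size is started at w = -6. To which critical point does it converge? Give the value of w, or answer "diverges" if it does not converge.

U'(w) = -24(w - 2)(w - 1)(w + 5), so U'(-6) = 1344.
Gradient descent moves in the -U' direction, i.e. w is decreasing.
There is no critical point below w=-6, and U' keeps the same sign, so the iterate runs off to −∞.

diverges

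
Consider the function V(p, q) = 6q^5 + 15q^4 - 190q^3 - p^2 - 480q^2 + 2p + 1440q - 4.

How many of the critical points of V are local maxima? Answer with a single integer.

V separates as a function of p plus a function of q, so ∇V=0 decouples.
∂V/∂p = -2(p - 1) = 0 at p ∈ {1}; ∂V/∂q = 30(q - 4)(q - 1)(q + 3)(q + 4) = 0 at q ∈ {-4, -3, 1, 4}.
The Hessian is diagonal: diag(V_pp, V_qq). Second derivatives: V_pp(1)=-2; V_qq(-4)=-1200, V_qq(-3)=840, V_qq(1)=-1800, V_qq(4)=5040.
Local maxima occur where both diagonal entries negative: (1, -4), (1, 1). Count: 2.

2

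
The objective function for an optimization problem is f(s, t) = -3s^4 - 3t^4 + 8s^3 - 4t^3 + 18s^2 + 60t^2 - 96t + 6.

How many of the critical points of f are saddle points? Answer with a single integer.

4

f separates as a function of s plus a function of t, so ∇f=0 decouples.
∂f/∂s = -12s(s - 3)(s + 1) = 0 at s ∈ {-1, 0, 3}; ∂f/∂t = -12(t - 2)(t - 1)(t + 4) = 0 at t ∈ {-4, 1, 2}.
The Hessian is diagonal: diag(f_ss, f_tt). Second derivatives: f_ss(-1)=-48, f_ss(0)=36, f_ss(3)=-144; f_tt(-4)=-360, f_tt(1)=60, f_tt(2)=-72.
Saddle points occur where the two diagonal entries have opposite signs: (-1, 1), (0, -4), (0, 2), (3, 1). Count: 4.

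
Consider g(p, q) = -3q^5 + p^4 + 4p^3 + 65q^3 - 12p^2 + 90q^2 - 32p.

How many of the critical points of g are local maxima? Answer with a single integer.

2

g separates as a function of p plus a function of q, so ∇g=0 decouples.
∂g/∂p = 4(p - 2)(p + 1)(p + 4) = 0 at p ∈ {-4, -1, 2}; ∂g/∂q = -15q(q - 4)(q + 1)(q + 3) = 0 at q ∈ {-3, -1, 0, 4}.
The Hessian is diagonal: diag(g_pp, g_qq). Second derivatives: g_pp(-4)=72, g_pp(-1)=-36, g_pp(2)=72; g_qq(-3)=630, g_qq(-1)=-150, g_qq(0)=180, g_qq(4)=-2100.
Local maxima occur where both diagonal entries negative: (-1, -1), (-1, 4). Count: 2.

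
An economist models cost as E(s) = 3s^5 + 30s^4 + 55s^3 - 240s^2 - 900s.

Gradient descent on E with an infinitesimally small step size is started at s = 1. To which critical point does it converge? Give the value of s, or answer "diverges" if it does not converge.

E'(s) = 15(s - 2)(s + 2)(s + 3)(s + 5), so E'(1) = -1080.
Gradient descent moves in the -E' direction, i.e. s is increasing.
The nearest critical point in that direction is s = 2, where E'' = 2100 > 0 (a local minimum). The iterate converges there.

2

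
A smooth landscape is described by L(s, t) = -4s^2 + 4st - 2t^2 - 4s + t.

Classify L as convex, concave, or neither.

concave

L is quadratic, so its Hessian is the constant matrix H = [[-8, 4], [4, -4]].
det(H) = 16, tr(H) = -12.
det(H) > 0 and tr(H) < 0, so H is negative definite everywhere: concave.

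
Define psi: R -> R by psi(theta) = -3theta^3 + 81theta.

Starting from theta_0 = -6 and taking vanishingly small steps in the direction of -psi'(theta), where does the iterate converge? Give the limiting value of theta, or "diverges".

psi'(theta) = -9(theta - 3)(theta + 3), so psi'(-6) = -243.
Gradient descent moves in the -psi' direction, i.e. theta is increasing.
The nearest critical point in that direction is theta = -3, where psi'' = 54 > 0 (a local minimum). The iterate converges there.

-3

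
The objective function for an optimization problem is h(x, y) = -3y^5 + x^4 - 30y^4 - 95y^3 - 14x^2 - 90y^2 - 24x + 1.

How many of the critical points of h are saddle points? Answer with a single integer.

6

h separates as a function of x plus a function of y, so ∇h=0 decouples.
∂h/∂x = 4(x - 3)(x + 1)(x + 2) = 0 at x ∈ {-2, -1, 3}; ∂h/∂y = -15y(y + 1)(y + 3)(y + 4) = 0 at y ∈ {-4, -3, -1, 0}.
The Hessian is diagonal: diag(h_xx, h_yy). Second derivatives: h_xx(-2)=20, h_xx(-1)=-16, h_xx(3)=80; h_yy(-4)=180, h_yy(-3)=-90, h_yy(-1)=90, h_yy(0)=-180.
Saddle points occur where the two diagonal entries have opposite signs: (-2, -3), (-2, 0), (-1, -4), (-1, -1), (3, -3), (3, 0). Count: 6.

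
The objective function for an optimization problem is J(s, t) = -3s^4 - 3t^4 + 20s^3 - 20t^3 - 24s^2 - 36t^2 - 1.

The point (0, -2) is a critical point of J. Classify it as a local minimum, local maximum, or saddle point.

The mixed partial ∂²J/∂s∂t is 0, so the Hessian at any point is diag(J_ss, J_tt) = diag(12(-3s^2 + 10s - 4), -12(3t^2 + 10t + 6)).
At (0, -2): H = diag(-48, 24).
The eigenvalues have opposite signs, so H is indefinite: a saddle point.

saddle point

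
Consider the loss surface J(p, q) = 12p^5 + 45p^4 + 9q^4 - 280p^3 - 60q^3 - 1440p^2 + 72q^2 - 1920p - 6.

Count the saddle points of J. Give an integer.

J separates as a function of p plus a function of q, so ∇J=0 decouples.
∂J/∂p = 60(p - 4)(p + 1)(p + 2)(p + 4) = 0 at p ∈ {-4, -2, -1, 4}; ∂J/∂q = 36q(q - 4)(q - 1) = 0 at q ∈ {0, 1, 4}.
The Hessian is diagonal: diag(J_pp, J_qq). Second derivatives: J_pp(-4)=-2880, J_pp(-2)=720, J_pp(-1)=-900, J_pp(4)=14400; J_qq(0)=144, J_qq(1)=-108, J_qq(4)=432.
Saddle points occur where the two diagonal entries have opposite signs: (-4, 0), (-4, 4), (-2, 1), (-1, 0), (-1, 4), (4, 1). Count: 6.

6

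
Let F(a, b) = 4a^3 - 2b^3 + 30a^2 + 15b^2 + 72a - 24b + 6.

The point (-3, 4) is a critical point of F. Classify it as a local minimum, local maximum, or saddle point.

The mixed partial ∂²F/∂a∂b is 0, so the Hessian at any point is diag(F_aa, F_bb) = diag(12(2a + 5), 6(-2b + 5)).
At (-3, 4): H = diag(-12, -18).
Both eigenvalues are negative, so H is negative definite: a local maximum.

local maximum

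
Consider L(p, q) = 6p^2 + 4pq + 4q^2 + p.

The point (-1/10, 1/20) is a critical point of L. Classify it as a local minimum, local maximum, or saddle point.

The Hessian of L is constant: H = [[12, 4], [4, 8]].
det(H) = 12·8 − 4² = 80.
det(H) > 0 and tr(H) = 20 > 0, so H is positive definite and the point is a local minimum.

local minimum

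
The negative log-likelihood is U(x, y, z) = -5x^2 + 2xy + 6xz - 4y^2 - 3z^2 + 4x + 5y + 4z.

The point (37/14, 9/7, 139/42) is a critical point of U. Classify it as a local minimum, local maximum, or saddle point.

local maximum

The Hessian is constant: H = [[-10, 2, 6], [2, -8, 0], [6, 0, -6]].
Leading principal minors: Δ₁ = -10, Δ₂ = 76, Δ₃ = -168.
The minors alternate sign starting negative (−, +, −), so H is negative definite: a local maximum.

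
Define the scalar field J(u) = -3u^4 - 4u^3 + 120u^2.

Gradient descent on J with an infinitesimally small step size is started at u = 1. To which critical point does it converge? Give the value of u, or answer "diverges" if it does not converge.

0

J'(u) = -12u(u - 4)(u + 5), so J'(1) = 216.
Gradient descent moves in the -J' direction, i.e. u is decreasing.
The nearest critical point in that direction is u = 0, where J'' = 240 > 0 (a local minimum). The iterate converges there.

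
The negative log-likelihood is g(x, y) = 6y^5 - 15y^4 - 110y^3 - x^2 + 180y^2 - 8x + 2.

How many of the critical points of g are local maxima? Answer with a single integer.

2

g separates as a function of x plus a function of y, so ∇g=0 decouples.
∂g/∂x = -2(x + 4) = 0 at x ∈ {-4}; ∂g/∂y = 30y(y - 4)(y - 1)(y + 3) = 0 at y ∈ {-3, 0, 1, 4}.
The Hessian is diagonal: diag(g_xx, g_yy). Second derivatives: g_xx(-4)=-2; g_yy(-3)=-2520, g_yy(0)=360, g_yy(1)=-360, g_yy(4)=2520.
Local maxima occur where both diagonal entries negative: (-4, -3), (-4, 1). Count: 2.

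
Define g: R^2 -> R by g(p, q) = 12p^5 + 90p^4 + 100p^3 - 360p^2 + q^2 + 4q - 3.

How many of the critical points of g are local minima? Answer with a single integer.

g separates as a function of p plus a function of q, so ∇g=0 decouples.
∂g/∂p = 60p(p - 1)(p + 3)(p + 4) = 0 at p ∈ {-4, -3, 0, 1}; ∂g/∂q = 2(q + 2) = 0 at q ∈ {-2}.
The Hessian is diagonal: diag(g_pp, g_qq). Second derivatives: g_pp(-4)=-1200, g_pp(-3)=720, g_pp(0)=-720, g_pp(1)=1200; g_qq(-2)=2.
Local minima occur where both diagonal entries positive: (-3, -2), (1, -2). Count: 2.

2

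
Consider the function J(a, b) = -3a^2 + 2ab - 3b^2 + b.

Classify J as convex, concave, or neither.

concave

J is quadratic, so its Hessian is the constant matrix H = [[-6, 2], [2, -6]].
det(H) = 32, tr(H) = -12.
det(H) > 0 and tr(H) < 0, so H is negative definite everywhere: concave.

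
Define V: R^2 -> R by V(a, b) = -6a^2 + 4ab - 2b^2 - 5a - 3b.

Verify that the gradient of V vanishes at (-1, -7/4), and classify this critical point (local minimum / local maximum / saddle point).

∇V = (-12a + 4b - 5, 4a - 4b - 3); substituting (-1, -7/4) gives ∇V = (0, 0), so (-1, -7/4) is indeed a critical point.
The Hessian of V is constant: H = [[-12, 4], [4, -4]].
det(H) = (-12)·(-4) − 4² = 32.
det(H) > 0 and tr(H) = -16 < 0, so H is negative definite and the point is a local maximum.

local maximum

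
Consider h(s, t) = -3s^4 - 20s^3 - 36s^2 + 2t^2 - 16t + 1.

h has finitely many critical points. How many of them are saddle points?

h separates as a function of s plus a function of t, so ∇h=0 decouples.
∂h/∂s = -12s(s + 2)(s + 3) = 0 at s ∈ {-3, -2, 0}; ∂h/∂t = 4(t - 4) = 0 at t ∈ {4}.
The Hessian is diagonal: diag(h_ss, h_tt). Second derivatives: h_ss(-3)=-36, h_ss(-2)=24, h_ss(0)=-72; h_tt(4)=4.
Saddle points occur where the two diagonal entries have opposite signs: (-3, 4), (0, 4). Count: 2.

2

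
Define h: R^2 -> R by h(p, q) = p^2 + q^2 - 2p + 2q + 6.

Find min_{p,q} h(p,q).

h(p,q) separates as A(p) + B(q) + 6, so its minimum is min A + min B + 6.
A'(p) = 2p - 2 vanishes at p ∈ {1}; B'(q) = 2q + 2 vanishes at q ∈ {-1}.
Local minima of A (where A''>0): A(1)=-1. Local minima of B: B(-1)=-1.
So the global minimum of h is A(1) + B(-1) + 6 = -1 − 1 + 6 = 4, attained at (1, -1).

4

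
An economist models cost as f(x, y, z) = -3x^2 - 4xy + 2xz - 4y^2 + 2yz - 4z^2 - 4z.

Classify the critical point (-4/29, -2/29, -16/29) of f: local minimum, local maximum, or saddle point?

local maximum

The Hessian is constant: H = [[-6, -4, 2], [-4, -8, 2], [2, 2, -8]].
Leading principal minors: Δ₁ = -6, Δ₂ = 32, Δ₃ = -232.
The minors alternate sign starting negative (−, +, −), so H is negative definite: a local maximum.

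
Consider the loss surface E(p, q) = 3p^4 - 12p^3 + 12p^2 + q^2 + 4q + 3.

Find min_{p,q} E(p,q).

E(p,q) separates as A(p) + B(q) + 3, so its minimum is min A + min B + 3.
A'(p) = 12p(p - 2)(p - 1) vanishes at p ∈ {0, 1, 2}; B'(q) = 2q + 4 vanishes at q ∈ {-2}.
Local minima of A (where A''>0): A(0)=0, A(2)=0. Local minima of B: B(-2)=-4.
So the global minimum of E is A(0) + B(-2) + 3 = 0 − 4 + 3 = -1, attained at (0, -2).

-1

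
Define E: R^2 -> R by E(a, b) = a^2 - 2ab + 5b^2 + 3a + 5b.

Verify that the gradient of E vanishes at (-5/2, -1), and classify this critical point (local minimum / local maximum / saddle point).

∇E = (2a - 2b + 3, -2a + 10b + 5); substituting (-5/2, -1) gives ∇E = (0, 0), so (-5/2, -1) is indeed a critical point.
The Hessian of E is constant: H = [[2, -2], [-2, 10]].
det(H) = 2·10 − (-2)² = 16.
det(H) > 0 and tr(H) = 12 > 0, so H is positive definite and the point is a local minimum.

local minimum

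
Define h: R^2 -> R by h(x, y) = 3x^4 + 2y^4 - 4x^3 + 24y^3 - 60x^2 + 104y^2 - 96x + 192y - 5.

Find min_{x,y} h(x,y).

h(x,y) separates as P(x) + Q(y) − 5, so its minimum is min P + min Q − 5.
P'(x) = 12(x - 4)(x + 1)(x + 2) vanishes at x ∈ {-2, -1, 4}; Q'(y) = 8(y + 2)(y + 3)(y + 4) vanishes at y ∈ {-4, -3, -2}.
Local minima of P (where P''>0): P(-2)=32, P(4)=-832. Local minima of Q: Q(-4)=-128, Q(-2)=-128.
So the global minimum of h is P(4) + Q(-4) − 5 = -832 − 128 − 5 = -965, attained at (4, -4).

-965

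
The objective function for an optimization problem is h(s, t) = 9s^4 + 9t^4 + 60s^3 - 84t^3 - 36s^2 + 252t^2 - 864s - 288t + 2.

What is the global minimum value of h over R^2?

h(s,t) separates as P(s) + Q(t) + 2, so its minimum is min P + min Q + 2.
P'(s) = 36(s - 2)(s + 3)(s + 4) vanishes at s ∈ {-4, -3, 2}; Q'(t) = 36(t - 4)(t - 2)(t - 1) vanishes at t ∈ {1, 2, 4}.
Local minima of P (where P''>0): P(-4)=1344, P(2)=-1248. Local minima of Q: Q(1)=-111, Q(4)=-192.
So the global minimum of h is P(2) + Q(4) + 2 = -1248 − 192 + 2 = -1438, attained at (2, 4).

-1438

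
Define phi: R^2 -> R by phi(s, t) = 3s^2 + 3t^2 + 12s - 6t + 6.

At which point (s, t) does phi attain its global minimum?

phi(s,t) separates as P(s) + Q(t) + 6, so its minimum is min P + min Q + 6.
P'(s) = 6s + 12 vanishes at s ∈ {-2}; Q'(t) = 6(t - 1) vanishes at t ∈ {1}.
Local minima of P (where P''>0): P(-2)=-12. Local minima of Q: Q(1)=-3.
So the global minimum of phi is P(-2) + Q(1) + 6 = -12 − 3 + 6 = -9, attained at (-2, 1).

(-2, 1)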